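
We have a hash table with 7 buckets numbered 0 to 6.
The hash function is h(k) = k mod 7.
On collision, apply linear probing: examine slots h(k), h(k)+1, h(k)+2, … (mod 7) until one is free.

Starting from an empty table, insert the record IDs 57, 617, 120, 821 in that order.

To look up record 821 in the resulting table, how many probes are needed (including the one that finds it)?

57: h=1 → slot 1
617: h=1, probe 1,2 → slot 2
120: h=1, probe 1,2,3 → slot 3
821: h=2, probe 2,3,4 → slot 4
Table: [∅, 57, 617, 120, 821, ∅, ∅]
Lookup 821: h=2, probe 2,3,4 → found at 4.

3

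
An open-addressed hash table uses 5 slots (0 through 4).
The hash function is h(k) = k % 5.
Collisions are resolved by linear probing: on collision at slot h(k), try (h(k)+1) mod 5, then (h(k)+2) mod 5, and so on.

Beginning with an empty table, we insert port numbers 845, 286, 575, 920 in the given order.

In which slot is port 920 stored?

3

845: h=0 -> slot 0
286: h=1 -> slot 1
575: h=0, probe 0,1,2 -> slot 2
920: h=0, probe 0,1,2,3 -> slot 3
Table: [845, 286, 575, 920, .]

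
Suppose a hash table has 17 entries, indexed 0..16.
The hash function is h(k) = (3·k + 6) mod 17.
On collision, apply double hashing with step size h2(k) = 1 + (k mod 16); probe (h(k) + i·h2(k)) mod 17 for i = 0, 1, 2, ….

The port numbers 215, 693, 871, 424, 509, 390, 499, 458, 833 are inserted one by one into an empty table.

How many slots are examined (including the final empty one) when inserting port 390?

2

Insert 215: h=5, slot 5 empty → index 5.
Insert 693: h=11, slot 11 empty → index 11.
Insert 871: h=1, slot 1 empty → index 1.
Insert 424: h=3, slot 3 empty → index 3.
Insert 509: h=3, h2=14, slot 3 occupied → index 0.
Insert 390: h=3, h2=7, slot 3 occupied → index 10.
Insert 499: h=7, slot 7 empty → index 7.
Insert 458: h=3, h2=11, slot 3 occupied → index 14.
Insert 833: h=6, slot 6 empty → index 6.
Table: [509, 871, ., 424, ., 215, 833, 499, ., ., 390, 693, ., ., 458, ., .]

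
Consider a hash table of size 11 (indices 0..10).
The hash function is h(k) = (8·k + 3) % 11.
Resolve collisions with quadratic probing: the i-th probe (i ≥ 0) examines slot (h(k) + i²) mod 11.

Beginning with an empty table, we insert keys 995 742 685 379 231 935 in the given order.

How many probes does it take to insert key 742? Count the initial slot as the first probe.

995: h=10 → slot 10
742: h=10, probe 10,0 → slot 0
685: h=5 → slot 5
379: h=10, probe 10,0,3 → slot 3
231: h=3, probe 3,4 → slot 4
935: h=3, probe 3,4,7 → slot 7
Table: [742, —, —, 379, 231, 685, —, 935, —, —, 995]

2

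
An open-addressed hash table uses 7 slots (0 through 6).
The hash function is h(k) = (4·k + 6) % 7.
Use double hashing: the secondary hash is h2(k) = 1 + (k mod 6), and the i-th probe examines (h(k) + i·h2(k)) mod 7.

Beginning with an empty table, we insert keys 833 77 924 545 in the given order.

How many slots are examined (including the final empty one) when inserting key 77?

833: h=6 -> slot 6
77: h=6, h2=6, probe 6,5 -> slot 5
924: h=6, h2=1, probe 6,0 -> slot 0
545: h=2 -> slot 2
Table: [924, ∅, 545, ∅, ∅, 77, 833]

2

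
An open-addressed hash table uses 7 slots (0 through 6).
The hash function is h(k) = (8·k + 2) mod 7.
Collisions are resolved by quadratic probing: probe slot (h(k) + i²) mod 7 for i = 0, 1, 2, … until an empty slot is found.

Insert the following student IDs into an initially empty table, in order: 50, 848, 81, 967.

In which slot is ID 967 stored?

50: h=3 -> slot 3
848: h=3, probe 3,4 -> slot 4
81: h=6 -> slot 6
967: h=3, probe 3,4,0 -> slot 0
Table: [967, —, —, 50, 848, —, 81]

0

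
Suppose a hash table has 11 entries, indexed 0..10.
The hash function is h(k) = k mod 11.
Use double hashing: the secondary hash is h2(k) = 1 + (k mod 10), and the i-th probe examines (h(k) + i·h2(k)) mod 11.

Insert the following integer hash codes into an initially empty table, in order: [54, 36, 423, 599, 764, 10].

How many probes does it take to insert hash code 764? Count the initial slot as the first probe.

Insert 54: h=10, slot 10 empty -> index 10.
Insert 36: h=3, slot 3 empty -> index 3.
Insert 423: h=5, slot 5 empty -> index 5.
Insert 599: h=5, h2=10, slot 5 occupied -> index 4.
Insert 764: h=5, h2=5, slots 5,10,4 occupied -> index 9.
Insert 10: h=10, h2=1, slot 10 occupied -> index 0.
Table: [10, ∅, ∅, 36, 599, 423, ∅, ∅, ∅, 764, 54]

4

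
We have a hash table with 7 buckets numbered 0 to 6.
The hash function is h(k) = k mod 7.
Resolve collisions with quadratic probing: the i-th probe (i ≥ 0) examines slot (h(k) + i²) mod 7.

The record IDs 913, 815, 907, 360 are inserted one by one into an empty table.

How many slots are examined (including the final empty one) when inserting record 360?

Insert 913: h=3, slot 3 empty => index 3.
Insert 815: h=3, slot 3 occupied => index 4.
Insert 907: h=4, slot 4 occupied => index 5.
Insert 360: h=3, slots 3,4 occupied => index 0.
Table: [360, —, —, 913, 815, 907, —]

3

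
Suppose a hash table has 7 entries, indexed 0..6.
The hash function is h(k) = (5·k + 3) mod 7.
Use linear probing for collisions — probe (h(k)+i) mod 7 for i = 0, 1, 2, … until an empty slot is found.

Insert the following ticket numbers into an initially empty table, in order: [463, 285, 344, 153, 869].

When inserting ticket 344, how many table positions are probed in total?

463: h=1 -> slot 1
285: h=0 -> slot 0
344: h=1, probe 1,2 -> slot 2
153: h=5 -> slot 5
869: h=1, probe 1,2,3 -> slot 3
Table: [285, 463, 344, 869, —, 153, —]

2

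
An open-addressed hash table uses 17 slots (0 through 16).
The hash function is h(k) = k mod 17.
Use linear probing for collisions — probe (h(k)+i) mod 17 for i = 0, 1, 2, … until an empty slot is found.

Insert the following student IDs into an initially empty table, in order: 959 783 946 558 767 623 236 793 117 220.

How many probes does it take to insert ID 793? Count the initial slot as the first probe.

Insert 959: h=7, slot 7 empty => index 7.
Insert 783: h=1, slot 1 empty => index 1.
Insert 946: h=11, slot 11 empty => index 11.
Insert 558: h=14, slot 14 empty => index 14.
Insert 767: h=2, slot 2 empty => index 2.
Insert 623: h=11, slot 11 occupied => index 12.
Insert 236: h=15, slot 15 empty => index 15.
Insert 793: h=11, slots 11,12 occupied => index 13.
Insert 117: h=15, slot 15 occupied => index 16.
Insert 220: h=16, slot 16 occupied => index 0.
Table: [220, 783, 767, ∅, ∅, ∅, ∅, 959, ∅, ∅, ∅, 946, 623, 793, 558, 236, 117]

3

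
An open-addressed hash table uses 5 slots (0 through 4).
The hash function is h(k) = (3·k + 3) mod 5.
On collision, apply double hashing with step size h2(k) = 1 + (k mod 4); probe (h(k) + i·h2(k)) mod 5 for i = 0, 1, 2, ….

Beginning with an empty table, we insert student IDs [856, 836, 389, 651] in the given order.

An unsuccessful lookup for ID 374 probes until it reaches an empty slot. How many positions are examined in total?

2

Insert 856: h=1, slot 1 empty => index 1.
Insert 836: h=1, h2=1, slot 1 occupied => index 2.
Insert 389: h=0, slot 0 empty => index 0.
Insert 651: h=1, h2=4, slots 1,0 occupied => index 4.
Table: [389, 856, 836, —, 651]
Lookup 374: h=0, h2=3, probe 0,3 → slot 3 empty, not found.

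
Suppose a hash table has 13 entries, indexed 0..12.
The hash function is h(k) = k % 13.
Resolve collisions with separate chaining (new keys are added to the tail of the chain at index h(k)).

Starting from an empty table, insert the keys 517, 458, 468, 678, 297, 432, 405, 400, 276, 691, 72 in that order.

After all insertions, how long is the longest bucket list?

3

517 -> bucket 10
458 -> bucket 3
468 -> bucket 0
678 -> bucket 2
297 -> bucket 11
432 -> bucket 3 (collision)
405 -> bucket 2 (collision)
400 -> bucket 10 (collision)
276 -> bucket 3 (collision)
691 -> bucket 2 (collision)
72 -> bucket 7
Final buckets:
0: 468
1: .
2: 678 -> 405 -> 691
3: 458 -> 432 -> 276
4: .
5: .
6: .
7: 72
8: .
9: .
10: 517 -> 400
11: 297
12: .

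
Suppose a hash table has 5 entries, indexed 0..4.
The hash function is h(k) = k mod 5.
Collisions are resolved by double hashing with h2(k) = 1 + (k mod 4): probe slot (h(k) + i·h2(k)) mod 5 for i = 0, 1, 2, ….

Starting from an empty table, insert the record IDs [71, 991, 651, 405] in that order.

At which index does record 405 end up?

71 hashes to 1; slot 1 is free => place at 1.
991 hashes to 1, h2=4; 1 taken => place at 0.
651 hashes to 1, h2=4; 1,0 taken => place at 4.
405 hashes to 0, h2=2; 0 taken => place at 2.
Table: [991, 71, 405, —, 651]

2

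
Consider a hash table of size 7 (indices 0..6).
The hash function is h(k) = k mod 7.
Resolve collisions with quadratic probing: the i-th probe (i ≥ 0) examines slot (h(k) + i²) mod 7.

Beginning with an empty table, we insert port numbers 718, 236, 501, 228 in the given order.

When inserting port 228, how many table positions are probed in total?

4

Insert 718: h=4, slot 4 empty -> index 4.
Insert 236: h=5, slot 5 empty -> index 5.
Insert 501: h=4, slots 4,5 occupied -> index 1.
Insert 228: h=4, slots 4,5,1 occupied -> index 6.
Table: [—, 501, —, —, 718, 236, 228]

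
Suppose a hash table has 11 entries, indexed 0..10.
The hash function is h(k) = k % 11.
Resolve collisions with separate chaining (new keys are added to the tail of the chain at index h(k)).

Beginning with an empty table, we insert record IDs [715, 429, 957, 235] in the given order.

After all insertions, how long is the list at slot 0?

3

715 -> bucket 0
429 -> bucket 0 (collision)
957 -> bucket 0 (collision)
235 -> bucket 4
Final buckets:
0: 715 -> 429 -> 957
1: -
2: -
3: -
4: 235
5: -
6: -
7: -
8: -
9: -
10: -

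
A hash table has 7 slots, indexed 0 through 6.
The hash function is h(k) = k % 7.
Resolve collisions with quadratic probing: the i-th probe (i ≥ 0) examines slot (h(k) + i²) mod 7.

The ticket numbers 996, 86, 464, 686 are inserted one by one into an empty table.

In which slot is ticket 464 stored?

996: h=2 => slot 2
86: h=2, probe 2,3 => slot 3
464: h=2, probe 2,3,6 => slot 6
686: h=0 => slot 0
Table: [686, -, 996, 86, -, -, 464]

6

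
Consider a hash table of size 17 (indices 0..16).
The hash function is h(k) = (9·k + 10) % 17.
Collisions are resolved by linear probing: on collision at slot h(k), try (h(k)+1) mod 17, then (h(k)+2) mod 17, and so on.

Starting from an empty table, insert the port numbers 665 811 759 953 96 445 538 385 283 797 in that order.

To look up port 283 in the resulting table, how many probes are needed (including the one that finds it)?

6

Insert 665: h=11, slot 11 empty → index 11.
Insert 811: h=16, slot 16 empty → index 16.
Insert 759: h=7, slot 7 empty → index 7.
Insert 953: h=2, slot 2 empty → index 2.
Insert 96: h=7, slot 7 occupied → index 8.
Insert 445: h=3, slot 3 empty → index 3.
Insert 538: h=7, slots 7,8 occupied → index 9.
Insert 385: h=7, slots 7,8,9 occupied → index 10.
Insert 283: h=7, slots 7,8,9,10,11 occupied → index 12.
Insert 797: h=9, slots 9,10,11,12 occupied → index 13.
Table: [., ., 953, 445, ., ., ., 759, 96, 538, 385, 665, 283, 797, ., ., 811]
Lookup 283: h=7, probe 7,8,9,10,11,12 → found at 12.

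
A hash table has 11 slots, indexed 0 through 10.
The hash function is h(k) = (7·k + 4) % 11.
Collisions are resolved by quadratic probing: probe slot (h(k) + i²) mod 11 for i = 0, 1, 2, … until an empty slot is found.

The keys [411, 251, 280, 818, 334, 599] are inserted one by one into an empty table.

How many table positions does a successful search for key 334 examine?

411: h=10 -> slot 10
251: h=1 -> slot 1
280: h=6 -> slot 6
818: h=10, probe 10,0 -> slot 0
334: h=10, probe 10,0,3 -> slot 3
599: h=6, probe 6,7 -> slot 7
Table: [818, 251, -, 334, -, -, 280, 599, -, -, 411]
Lookup 334: h=10, probe 10,0,3 → found at 3.

3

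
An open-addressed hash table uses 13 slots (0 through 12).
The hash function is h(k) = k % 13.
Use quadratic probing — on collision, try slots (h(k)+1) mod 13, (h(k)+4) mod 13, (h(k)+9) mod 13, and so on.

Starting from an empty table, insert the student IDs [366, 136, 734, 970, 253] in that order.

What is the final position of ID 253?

Insert 366: h=2, slot 2 empty => index 2.
Insert 136: h=6, slot 6 empty => index 6.
Insert 734: h=6, slot 6 occupied => index 7.
Insert 970: h=8, slot 8 empty => index 8.
Insert 253: h=6, slots 6,7 occupied => index 10.
Table: [_, _, 366, _, _, _, 136, 734, 970, _, 253, _, _]

10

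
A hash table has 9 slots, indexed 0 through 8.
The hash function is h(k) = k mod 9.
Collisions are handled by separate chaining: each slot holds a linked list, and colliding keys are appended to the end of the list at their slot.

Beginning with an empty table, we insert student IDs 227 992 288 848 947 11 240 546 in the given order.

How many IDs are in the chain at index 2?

227 -> bucket 2
992 -> bucket 2 (collision)
288 -> bucket 0
848 -> bucket 2 (collision)
947 -> bucket 2 (collision)
11 -> bucket 2 (collision)
240 -> bucket 6
546 -> bucket 6 (collision)
Final buckets:
0: 288
1: .
2: 227 -> 992 -> 848 -> 947 -> 11
3: .
4: .
5: .
6: 240 -> 546
7: .
8: .

5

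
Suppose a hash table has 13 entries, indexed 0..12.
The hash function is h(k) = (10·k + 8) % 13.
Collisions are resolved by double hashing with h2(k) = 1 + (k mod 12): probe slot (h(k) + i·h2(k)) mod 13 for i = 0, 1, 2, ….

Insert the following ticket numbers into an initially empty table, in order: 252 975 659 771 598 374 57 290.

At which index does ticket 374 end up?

10

252 hashes to 6; slot 6 is free → place at 6.
975 hashes to 8; slot 8 is free → place at 8.
659 hashes to 7; slot 7 is free → place at 7.
771 hashes to 9; slot 9 is free → place at 9.
598 hashes to 8, h2=11; 8,6 taken → place at 4.
374 hashes to 4, h2=3; 4,7 taken → place at 10.
57 hashes to 6, h2=10; 6 taken → place at 3.
290 hashes to 9, h2=3; 9 taken → place at 12.
Table: [-, -, -, 57, 598, -, 252, 659, 975, 771, 374, -, 290]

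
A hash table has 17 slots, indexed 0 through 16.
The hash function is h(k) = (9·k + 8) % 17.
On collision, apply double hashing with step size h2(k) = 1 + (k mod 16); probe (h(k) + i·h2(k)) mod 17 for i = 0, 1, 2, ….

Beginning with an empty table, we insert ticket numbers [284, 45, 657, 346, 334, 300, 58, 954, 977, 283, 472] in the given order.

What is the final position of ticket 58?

284: h=14 => slot 14
45: h=5 => slot 5
657: h=5, h2=2, probe 5,7 => slot 7
346: h=11 => slot 11
334: h=5, h2=15, probe 5,3 => slot 3
300: h=5, h2=13, probe 5,1 => slot 1
58: h=3, h2=11, probe 3,14,8 => slot 8
954: h=9 => slot 9
977: h=12 => slot 12
283: h=5, h2=12, probe 5,0 => slot 0
472: h=6 => slot 6
Table: [283, 300, —, 334, —, 45, 472, 657, 58, 954, —, 346, 977, —, 284, —, —]

8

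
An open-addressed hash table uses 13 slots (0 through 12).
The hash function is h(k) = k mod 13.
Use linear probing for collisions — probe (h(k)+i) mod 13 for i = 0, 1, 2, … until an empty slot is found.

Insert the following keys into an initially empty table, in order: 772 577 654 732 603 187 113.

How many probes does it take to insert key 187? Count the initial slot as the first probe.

5

772 hashes to 5; slot 5 is free -> place at 5.
577 hashes to 5; 5 taken -> place at 6.
654 hashes to 4; slot 4 is free -> place at 4.
732 hashes to 4; 4,5,6 taken -> place at 7.
603 hashes to 5; 5,6,7 taken -> place at 8.
187 hashes to 5; 5,6,7,8 taken -> place at 9.
113 hashes to 9; 9 taken -> place at 10.
Table: [., ., ., ., 654, 772, 577, 732, 603, 187, 113, ., .]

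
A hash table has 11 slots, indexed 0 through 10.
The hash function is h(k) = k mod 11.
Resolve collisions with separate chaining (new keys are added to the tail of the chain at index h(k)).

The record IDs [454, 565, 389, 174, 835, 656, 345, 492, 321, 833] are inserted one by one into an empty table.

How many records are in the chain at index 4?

3

454 -> bucket 3
565 -> bucket 4
389 -> bucket 4 (collision)
174 -> bucket 9
835 -> bucket 10
656 -> bucket 7
345 -> bucket 4 (collision)
492 -> bucket 8
321 -> bucket 2
833 -> bucket 8 (collision)
Final buckets:
0: ∅
1: ∅
2: 321
3: 454
4: 565 -> 389 -> 345
5: ∅
6: ∅
7: 656
8: 492 -> 833
9: 174
10: 835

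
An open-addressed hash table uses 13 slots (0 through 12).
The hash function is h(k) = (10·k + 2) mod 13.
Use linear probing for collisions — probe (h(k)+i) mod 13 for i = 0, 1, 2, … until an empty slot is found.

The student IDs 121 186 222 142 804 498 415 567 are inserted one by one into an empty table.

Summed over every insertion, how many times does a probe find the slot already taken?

Insert 121: h=3, slot 3 empty → index 3.
Insert 186: h=3, slot 3 occupied → index 4.
Insert 222: h=12, slot 12 empty → index 12.
Insert 142: h=5, slot 5 empty → index 5.
Insert 804: h=8, slot 8 empty → index 8.
Insert 498: h=3, slots 3,4,5 occupied → index 6.
Insert 415: h=5, slots 5,6 occupied → index 7.
Insert 567: h=4, slots 4,5,6,7,8 occupied → index 9.
Table: [_, _, _, 121, 186, 142, 498, 415, 804, 567, _, _, 222]

11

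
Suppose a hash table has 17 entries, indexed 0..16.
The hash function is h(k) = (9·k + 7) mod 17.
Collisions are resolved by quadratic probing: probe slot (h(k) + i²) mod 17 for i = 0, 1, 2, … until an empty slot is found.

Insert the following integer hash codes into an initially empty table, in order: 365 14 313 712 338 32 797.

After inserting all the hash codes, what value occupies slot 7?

338

365 hashes to 11; slot 11 is free => place at 11.
14 hashes to 14; slot 14 is free => place at 14.
313 hashes to 2; slot 2 is free => place at 2.
712 hashes to 6; slot 6 is free => place at 6.
338 hashes to 6; 6 taken => place at 7.
32 hashes to 6; 6,7 taken => place at 10.
797 hashes to 6; 6,7,10 taken => place at 15.
Table: [-, -, 313, -, -, -, 712, 338, -, -, 32, 365, -, -, 14, 797, -]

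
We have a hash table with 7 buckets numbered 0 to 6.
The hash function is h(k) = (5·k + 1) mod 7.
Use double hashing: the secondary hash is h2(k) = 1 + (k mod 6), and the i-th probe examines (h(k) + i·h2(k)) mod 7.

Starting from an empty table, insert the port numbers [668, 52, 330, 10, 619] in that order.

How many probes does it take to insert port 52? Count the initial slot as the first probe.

668 hashes to 2; slot 2 is free → place at 2.
52 hashes to 2, h2=5; 2 taken → place at 0.
330 hashes to 6; slot 6 is free → place at 6.
10 hashes to 2, h2=5; 2,0 taken → place at 5.
619 hashes to 2, h2=2; 2 taken → place at 4.
Table: [52, _, 668, _, 619, 10, 330]

2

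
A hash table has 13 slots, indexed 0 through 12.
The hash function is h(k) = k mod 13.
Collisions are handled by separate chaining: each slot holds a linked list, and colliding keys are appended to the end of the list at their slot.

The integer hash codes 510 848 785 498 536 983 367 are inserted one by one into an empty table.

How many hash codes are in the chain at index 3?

Insert 510: h=3, bucket 3 empty -> new chain.
Insert 848: h=3, bucket 3 nonempty -> append to chain.
Insert 785: h=5, bucket 5 empty -> new chain.
Insert 498: h=4, bucket 4 empty -> new chain.
Insert 536: h=3, bucket 3 nonempty -> append to chain.
Insert 983: h=8, bucket 8 empty -> new chain.
Insert 367: h=3, bucket 3 nonempty -> append to chain.
Final buckets:
0: ∅
1: ∅
2: ∅
3: 510 -> 848 -> 536 -> 367
4: 498
5: 785
6: ∅
7: ∅
8: 983
9: ∅
10: ∅
11: ∅
12: ∅

4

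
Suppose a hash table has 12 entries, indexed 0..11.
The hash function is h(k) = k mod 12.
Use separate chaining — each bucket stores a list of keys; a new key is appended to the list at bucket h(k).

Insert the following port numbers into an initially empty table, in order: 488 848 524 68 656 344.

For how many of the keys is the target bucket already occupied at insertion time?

Insert 488: h=8, bucket 8 empty -> new chain.
Insert 848: h=8, bucket 8 nonempty -> append to chain.
Insert 524: h=8, bucket 8 nonempty -> append to chain.
Insert 68: h=8, bucket 8 nonempty -> append to chain.
Insert 656: h=8, bucket 8 nonempty -> append to chain.
Insert 344: h=8, bucket 8 nonempty -> append to chain.
Final buckets:
0: —
1: —
2: —
3: —
4: —
5: —
6: —
7: —
8: 488 -> 848 -> 524 -> 68 -> 656 -> 344
9: —
10: —
11: —

5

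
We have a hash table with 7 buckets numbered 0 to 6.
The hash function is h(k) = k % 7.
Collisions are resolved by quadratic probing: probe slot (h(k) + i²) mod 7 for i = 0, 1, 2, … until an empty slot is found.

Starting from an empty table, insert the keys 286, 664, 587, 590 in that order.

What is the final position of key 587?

Insert 286: h=6, slot 6 empty -> index 6.
Insert 664: h=6, slot 6 occupied -> index 0.
Insert 587: h=6, slots 6,0 occupied -> index 3.
Insert 590: h=2, slot 2 empty -> index 2.
Table: [664, ∅, 590, 587, ∅, ∅, 286]

3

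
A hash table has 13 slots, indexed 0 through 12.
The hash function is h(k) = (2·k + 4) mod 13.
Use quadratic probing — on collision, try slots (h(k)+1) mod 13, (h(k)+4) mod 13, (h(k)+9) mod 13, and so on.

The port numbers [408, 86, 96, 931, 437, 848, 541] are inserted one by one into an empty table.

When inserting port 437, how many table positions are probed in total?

408 hashes to 1; slot 1 is free → place at 1.
86 hashes to 7; slot 7 is free → place at 7.
96 hashes to 1; 1 taken → place at 2.
931 hashes to 7; 7 taken → place at 8.
437 hashes to 7; 7,8 taken → place at 11.
848 hashes to 10; slot 10 is free → place at 10.
541 hashes to 7; 7,8,11 taken → place at 3.
Table: [—, 408, 96, 541, —, —, —, 86, 931, —, 848, 437, —]

3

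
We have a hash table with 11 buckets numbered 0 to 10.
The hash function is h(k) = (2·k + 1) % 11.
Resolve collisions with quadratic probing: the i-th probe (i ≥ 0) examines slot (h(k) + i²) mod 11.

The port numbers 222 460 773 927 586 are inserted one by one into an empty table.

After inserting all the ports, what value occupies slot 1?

586

222 hashes to 5; slot 5 is free => place at 5.
460 hashes to 8; slot 8 is free => place at 8.
773 hashes to 7; slot 7 is free => place at 7.
927 hashes to 7; 7,8 taken => place at 0.
586 hashes to 7; 7,8,0,5 taken => place at 1.
Table: [927, 586, _, _, _, 222, _, 773, 460, _, _]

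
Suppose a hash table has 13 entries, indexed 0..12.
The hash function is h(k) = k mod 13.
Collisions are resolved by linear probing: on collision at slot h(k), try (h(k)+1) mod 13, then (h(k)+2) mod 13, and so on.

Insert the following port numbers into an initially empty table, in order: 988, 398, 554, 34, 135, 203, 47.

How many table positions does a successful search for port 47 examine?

Insert 988: h=0, slot 0 empty => index 0.
Insert 398: h=8, slot 8 empty => index 8.
Insert 554: h=8, slot 8 occupied => index 9.
Insert 34: h=8, slots 8,9 occupied => index 10.
Insert 135: h=5, slot 5 empty => index 5.
Insert 203: h=8, slots 8,9,10 occupied => index 11.
Insert 47: h=8, slots 8,9,10,11 occupied => index 12.
Table: [988, _, _, _, _, 135, _, _, 398, 554, 34, 203, 47]
Lookup 47: h=8, probe 8,9,10,11,12 → found at 12.

5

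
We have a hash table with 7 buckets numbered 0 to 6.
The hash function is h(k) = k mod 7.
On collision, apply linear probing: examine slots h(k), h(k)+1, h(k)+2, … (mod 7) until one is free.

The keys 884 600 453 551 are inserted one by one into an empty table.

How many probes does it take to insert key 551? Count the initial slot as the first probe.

3

884 hashes to 2; slot 2 is free → place at 2.
600 hashes to 5; slot 5 is free → place at 5.
453 hashes to 5; 5 taken → place at 6.
551 hashes to 5; 5,6 taken → place at 0.
Table: [551, ., 884, ., ., 600, 453]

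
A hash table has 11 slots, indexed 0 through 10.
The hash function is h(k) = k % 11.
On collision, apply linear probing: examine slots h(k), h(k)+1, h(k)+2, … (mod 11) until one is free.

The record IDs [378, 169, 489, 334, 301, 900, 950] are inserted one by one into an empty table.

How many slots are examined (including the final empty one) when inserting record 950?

378: h=4 → slot 4
169: h=4, probe 4,5 → slot 5
489: h=5, probe 5,6 → slot 6
334: h=4, probe 4,5,6,7 → slot 7
301: h=4, probe 4,5,6,7,8 → slot 8
900: h=9 → slot 9
950: h=4, probe 4,5,6,7,8,9,10 → slot 10
Table: [∅, ∅, ∅, ∅, 378, 169, 489, 334, 301, 900, 950]

7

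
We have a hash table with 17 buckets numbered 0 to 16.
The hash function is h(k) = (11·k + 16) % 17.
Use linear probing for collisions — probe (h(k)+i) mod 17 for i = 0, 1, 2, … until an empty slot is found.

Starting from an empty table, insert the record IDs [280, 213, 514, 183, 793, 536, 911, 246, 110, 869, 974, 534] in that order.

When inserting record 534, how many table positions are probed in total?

3

Insert 280: h=2, slot 2 empty -> index 2.
Insert 213: h=13, slot 13 empty -> index 13.
Insert 514: h=9, slot 9 empty -> index 9.
Insert 183: h=6, slot 6 empty -> index 6.
Insert 793: h=1, slot 1 empty -> index 1.
Insert 536: h=13, slot 13 occupied -> index 14.
Insert 911: h=7, slot 7 empty -> index 7.
Insert 246: h=2, slot 2 occupied -> index 3.
Insert 110: h=2, slots 2,3 occupied -> index 4.
Insert 869: h=4, slot 4 occupied -> index 5.
Insert 974: h=3, slots 3,4,5,6,7 occupied -> index 8.
Insert 534: h=8, slots 8,9 occupied -> index 10.
Table: [_, 793, 280, 246, 110, 869, 183, 911, 974, 514, 534, _, _, 213, 536, _, _]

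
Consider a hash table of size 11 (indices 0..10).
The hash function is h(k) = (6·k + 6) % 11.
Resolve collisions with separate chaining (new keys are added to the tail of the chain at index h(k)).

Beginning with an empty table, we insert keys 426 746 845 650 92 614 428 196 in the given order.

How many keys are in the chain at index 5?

426 → bucket 10
746 → bucket 5
845 → bucket 5 (collision)
650 → bucket 1
92 → bucket 8
614 → bucket 5 (collision)
428 → bucket 0
196 → bucket 5 (collision)
Final buckets:
0: 428
1: 650
2: _
3: _
4: _
5: 746 -> 845 -> 614 -> 196
6: _
7: _
8: 92
9: _
10: 426

4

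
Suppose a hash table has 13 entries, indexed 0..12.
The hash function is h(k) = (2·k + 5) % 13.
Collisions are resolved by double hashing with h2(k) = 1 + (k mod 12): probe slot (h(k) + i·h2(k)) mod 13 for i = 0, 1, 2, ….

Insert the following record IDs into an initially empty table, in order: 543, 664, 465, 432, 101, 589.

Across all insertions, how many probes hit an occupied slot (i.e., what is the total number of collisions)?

Insert 543: h=12, slot 12 empty -> index 12.
Insert 664: h=7, slot 7 empty -> index 7.
Insert 465: h=12, h2=10, slot 12 occupied -> index 9.
Insert 432: h=11, slot 11 empty -> index 11.
Insert 101: h=12, h2=6, slot 12 occupied -> index 5.
Insert 589: h=0, slot 0 empty -> index 0.
Table: [589, _, _, _, _, 101, _, 664, _, 465, _, 432, 543]

2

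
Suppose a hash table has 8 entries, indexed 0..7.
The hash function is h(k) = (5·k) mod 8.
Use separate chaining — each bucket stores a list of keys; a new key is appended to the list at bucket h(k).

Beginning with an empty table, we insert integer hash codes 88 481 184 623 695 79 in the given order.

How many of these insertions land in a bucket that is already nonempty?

3

88 → bucket 0
481 → bucket 5
184 → bucket 0 (collision)
623 → bucket 3
695 → bucket 3 (collision)
79 → bucket 3 (collision)
Final buckets:
0: 88 -> 184
1: _
2: _
3: 623 -> 695 -> 79
4: _
5: 481
6: _
7: _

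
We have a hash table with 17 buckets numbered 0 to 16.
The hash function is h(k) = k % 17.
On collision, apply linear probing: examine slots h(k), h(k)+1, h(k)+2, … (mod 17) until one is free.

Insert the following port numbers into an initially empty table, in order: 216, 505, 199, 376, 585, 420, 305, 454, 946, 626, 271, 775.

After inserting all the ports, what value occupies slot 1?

216: h=12 => slot 12
505: h=12, probe 12,13 => slot 13
199: h=12, probe 12,13,14 => slot 14
376: h=2 => slot 2
585: h=7 => slot 7
420: h=12, probe 12,13,14,15 => slot 15
305: h=16 => slot 16
454: h=12, probe 12,13,14,15,16,0 => slot 0
946: h=11 => slot 11
626: h=14, probe 14,15,16,0,1 => slot 1
271: h=16, probe 16,0,1,2,3 => slot 3
775: h=10 => slot 10
Table: [454, 626, 376, 271, —, —, —, 585, —, —, 775, 946, 216, 505, 199, 420, 305]

626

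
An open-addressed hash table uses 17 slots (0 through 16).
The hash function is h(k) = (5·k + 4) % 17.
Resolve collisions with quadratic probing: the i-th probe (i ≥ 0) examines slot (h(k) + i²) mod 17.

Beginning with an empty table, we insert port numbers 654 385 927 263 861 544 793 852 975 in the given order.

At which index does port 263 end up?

11

Insert 654: h=10, slot 10 empty → index 10.
Insert 385: h=8, slot 8 empty → index 8.
Insert 927: h=15, slot 15 empty → index 15.
Insert 263: h=10, slot 10 occupied → index 11.
Insert 861: h=8, slot 8 occupied → index 9.
Insert 544: h=4, slot 4 empty → index 4.
Insert 793: h=8, slots 8,9 occupied → index 12.
Insert 852: h=14, slot 14 empty → index 14.
Insert 975: h=0, slot 0 empty → index 0.
Table: [975, -, -, -, 544, -, -, -, 385, 861, 654, 263, 793, -, 852, 927, -]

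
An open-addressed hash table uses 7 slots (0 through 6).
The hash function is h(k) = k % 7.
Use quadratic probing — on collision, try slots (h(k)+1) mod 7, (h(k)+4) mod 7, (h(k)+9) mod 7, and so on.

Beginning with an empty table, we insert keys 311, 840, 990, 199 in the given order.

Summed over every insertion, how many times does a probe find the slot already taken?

Insert 311: h=3, slot 3 empty -> index 3.
Insert 840: h=0, slot 0 empty -> index 0.
Insert 990: h=3, slot 3 occupied -> index 4.
Insert 199: h=3, slots 3,4,0 occupied -> index 5.
Table: [840, _, _, 311, 990, 199, _]

4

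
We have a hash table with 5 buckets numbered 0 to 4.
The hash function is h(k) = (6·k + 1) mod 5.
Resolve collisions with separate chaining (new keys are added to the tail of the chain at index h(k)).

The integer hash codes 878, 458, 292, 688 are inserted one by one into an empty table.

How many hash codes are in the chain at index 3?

878 -> bucket 4
458 -> bucket 4 (collision)
292 -> bucket 3
688 -> bucket 4 (collision)
Final buckets:
0: .
1: .
2: .
3: 292
4: 878 -> 458 -> 688

1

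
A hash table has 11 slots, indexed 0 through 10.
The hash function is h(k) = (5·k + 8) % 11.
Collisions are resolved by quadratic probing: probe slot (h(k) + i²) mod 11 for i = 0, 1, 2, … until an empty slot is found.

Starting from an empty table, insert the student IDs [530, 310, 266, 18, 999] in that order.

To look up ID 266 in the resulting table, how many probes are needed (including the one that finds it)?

530: h=7 → slot 7
310: h=7, probe 7,8 → slot 8
266: h=7, probe 7,8,0 → slot 0
18: h=10 → slot 10
999: h=9 → slot 9
Table: [266, —, —, —, —, —, —, 530, 310, 999, 18]
Lookup 266: h=7, probe 7,8,0 → found at 0.

3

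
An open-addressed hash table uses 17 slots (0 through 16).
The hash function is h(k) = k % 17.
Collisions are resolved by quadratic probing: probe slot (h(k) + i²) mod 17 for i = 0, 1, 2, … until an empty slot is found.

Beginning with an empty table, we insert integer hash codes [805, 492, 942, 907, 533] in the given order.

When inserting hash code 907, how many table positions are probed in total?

805 hashes to 6; slot 6 is free -> place at 6.
492 hashes to 16; slot 16 is free -> place at 16.
942 hashes to 7; slot 7 is free -> place at 7.
907 hashes to 6; 6,7 taken -> place at 10.
533 hashes to 6; 6,7,10 taken -> place at 15.
Table: [∅, ∅, ∅, ∅, ∅, ∅, 805, 942, ∅, ∅, 907, ∅, ∅, ∅, ∅, 533, 492]

3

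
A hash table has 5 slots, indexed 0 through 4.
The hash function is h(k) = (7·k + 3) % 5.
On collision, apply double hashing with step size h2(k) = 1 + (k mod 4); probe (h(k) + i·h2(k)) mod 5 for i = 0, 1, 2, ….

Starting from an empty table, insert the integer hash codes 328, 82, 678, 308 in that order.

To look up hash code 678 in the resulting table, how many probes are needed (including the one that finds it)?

3

328 hashes to 4; slot 4 is free → place at 4.
82 hashes to 2; slot 2 is free → place at 2.
678 hashes to 4, h2=3; 4,2 taken → place at 0.
308 hashes to 4, h2=1; 4,0 taken → place at 1.
Table: [678, 308, 82, -, 328]
Lookup 678: h=4, h2=3, probe 4,2,0 → found at 0.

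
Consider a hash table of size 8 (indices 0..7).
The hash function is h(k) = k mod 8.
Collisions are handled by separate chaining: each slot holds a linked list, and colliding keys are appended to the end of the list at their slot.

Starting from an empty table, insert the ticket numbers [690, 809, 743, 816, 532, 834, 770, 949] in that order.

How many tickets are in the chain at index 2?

3

690 → bucket 2
809 → bucket 1
743 → bucket 7
816 → bucket 0
532 → bucket 4
834 → bucket 2 (collision)
770 → bucket 2 (collision)
949 → bucket 5
Final buckets:
0: 816
1: 809
2: 690 -> 834 -> 770
3: .
4: 532
5: 949
6: .
7: 743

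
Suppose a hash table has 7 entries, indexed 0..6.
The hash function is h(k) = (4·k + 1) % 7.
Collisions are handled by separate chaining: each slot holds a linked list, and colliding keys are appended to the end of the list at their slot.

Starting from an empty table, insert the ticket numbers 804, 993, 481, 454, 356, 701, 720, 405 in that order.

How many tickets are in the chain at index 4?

804 -> bucket 4
993 -> bucket 4 (collision)
481 -> bucket 0
454 -> bucket 4 (collision)
356 -> bucket 4 (collision)
701 -> bucket 5
720 -> bucket 4 (collision)
405 -> bucket 4 (collision)
Final buckets:
0: 481
1: ∅
2: ∅
3: ∅
4: 804 -> 993 -> 454 -> 356 -> 720 -> 405
5: 701
6: ∅

6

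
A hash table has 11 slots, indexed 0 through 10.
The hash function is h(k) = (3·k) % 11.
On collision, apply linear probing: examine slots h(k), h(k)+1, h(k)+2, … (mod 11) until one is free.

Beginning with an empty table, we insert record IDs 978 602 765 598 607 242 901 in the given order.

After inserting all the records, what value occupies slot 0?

242

978 hashes to 8; slot 8 is free => place at 8.
602 hashes to 2; slot 2 is free => place at 2.
765 hashes to 7; slot 7 is free => place at 7.
598 hashes to 1; slot 1 is free => place at 1.
607 hashes to 6; slot 6 is free => place at 6.
242 hashes to 0; slot 0 is free => place at 0.
901 hashes to 8; 8 taken => place at 9.
Table: [242, 598, 602, ∅, ∅, ∅, 607, 765, 978, 901, ∅]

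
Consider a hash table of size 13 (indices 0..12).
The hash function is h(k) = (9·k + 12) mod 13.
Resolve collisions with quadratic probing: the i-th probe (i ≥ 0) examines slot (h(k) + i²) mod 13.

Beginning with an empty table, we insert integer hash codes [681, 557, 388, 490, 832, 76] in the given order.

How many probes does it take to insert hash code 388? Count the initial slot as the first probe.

Insert 681: h=5, slot 5 empty => index 5.
Insert 557: h=7, slot 7 empty => index 7.
Insert 388: h=7, slot 7 occupied => index 8.
Insert 490: h=2, slot 2 empty => index 2.
Insert 832: h=12, slot 12 empty => index 12.
Insert 76: h=7, slots 7,8 occupied => index 11.
Table: [-, -, 490, -, -, 681, -, 557, 388, -, -, 76, 832]

2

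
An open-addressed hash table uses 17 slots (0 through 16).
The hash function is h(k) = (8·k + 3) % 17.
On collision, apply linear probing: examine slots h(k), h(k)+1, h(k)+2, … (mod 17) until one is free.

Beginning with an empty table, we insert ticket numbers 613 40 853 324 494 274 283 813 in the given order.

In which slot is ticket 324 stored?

12

613: h=11 → slot 11
40: h=0 → slot 0
853: h=10 → slot 10
324: h=11, probe 11,12 → slot 12
494: h=11, probe 11,12,13 → slot 13
274: h=2 → slot 2
283: h=6 → slot 6
813: h=13, probe 13,14 → slot 14
Table: [40, —, 274, —, —, —, 283, —, —, —, 853, 613, 324, 494, 813, —, —]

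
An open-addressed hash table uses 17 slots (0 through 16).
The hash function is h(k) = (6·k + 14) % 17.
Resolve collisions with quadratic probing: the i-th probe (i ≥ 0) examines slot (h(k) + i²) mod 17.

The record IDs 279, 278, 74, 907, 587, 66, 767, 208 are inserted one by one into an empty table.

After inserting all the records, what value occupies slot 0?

279: h=5 -> slot 5
278: h=16 -> slot 16
74: h=16, probe 16,0 -> slot 0
907: h=16, probe 16,0,3 -> slot 3
587: h=0, probe 0,1 -> slot 1
66: h=2 -> slot 2
767: h=9 -> slot 9
208: h=4 -> slot 4
Table: [74, 587, 66, 907, 208, 279, _, _, _, 767, _, _, _, _, _, _, 278]

74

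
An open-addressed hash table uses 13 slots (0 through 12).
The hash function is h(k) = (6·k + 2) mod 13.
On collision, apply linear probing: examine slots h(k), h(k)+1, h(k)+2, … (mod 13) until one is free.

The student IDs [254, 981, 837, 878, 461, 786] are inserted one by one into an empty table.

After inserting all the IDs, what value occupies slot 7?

Insert 254: h=5, slot 5 empty -> index 5.
Insert 981: h=12, slot 12 empty -> index 12.
Insert 837: h=6, slot 6 empty -> index 6.
Insert 878: h=5, slots 5,6 occupied -> index 7.
Insert 461: h=12, slot 12 occupied -> index 0.
Insert 786: h=12, slots 12,0 occupied -> index 1.
Table: [461, 786, ∅, ∅, ∅, 254, 837, 878, ∅, ∅, ∅, ∅, 981]

878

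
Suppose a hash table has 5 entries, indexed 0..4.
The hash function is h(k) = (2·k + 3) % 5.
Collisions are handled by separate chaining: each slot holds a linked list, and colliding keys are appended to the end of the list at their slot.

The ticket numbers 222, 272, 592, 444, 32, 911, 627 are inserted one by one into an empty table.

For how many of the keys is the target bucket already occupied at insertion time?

222 -> bucket 2
272 -> bucket 2 (collision)
592 -> bucket 2 (collision)
444 -> bucket 1
32 -> bucket 2 (collision)
911 -> bucket 0
627 -> bucket 2 (collision)
Final buckets:
0: 911
1: 444
2: 222 -> 272 -> 592 -> 32 -> 627
3: —
4: —

4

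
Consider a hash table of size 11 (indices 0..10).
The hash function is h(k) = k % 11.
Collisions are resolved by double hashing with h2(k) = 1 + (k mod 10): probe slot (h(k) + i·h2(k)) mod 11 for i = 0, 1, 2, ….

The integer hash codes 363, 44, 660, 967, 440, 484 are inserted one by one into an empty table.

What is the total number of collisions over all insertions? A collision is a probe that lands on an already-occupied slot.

Insert 363: h=0, slot 0 empty => index 0.
Insert 44: h=0, h2=5, slot 0 occupied => index 5.
Insert 660: h=0, h2=1, slot 0 occupied => index 1.
Insert 967: h=10, slot 10 empty => index 10.
Insert 440: h=0, h2=1, slots 0,1 occupied => index 2.
Insert 484: h=0, h2=5, slots 0,5,10 occupied => index 4.
Table: [363, 660, 440, ., 484, 44, ., ., ., ., 967]

7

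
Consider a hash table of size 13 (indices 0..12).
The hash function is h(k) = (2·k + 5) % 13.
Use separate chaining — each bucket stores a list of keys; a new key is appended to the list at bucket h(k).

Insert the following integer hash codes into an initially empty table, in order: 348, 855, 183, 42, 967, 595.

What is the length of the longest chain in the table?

3

348 -> bucket 12
855 -> bucket 12 (collision)
183 -> bucket 7
42 -> bucket 11
967 -> bucket 2
595 -> bucket 12 (collision)
Final buckets:
0: —
1: —
2: 967
3: —
4: —
5: —
6: —
7: 183
8: —
9: —
10: —
11: 42
12: 348 -> 855 -> 595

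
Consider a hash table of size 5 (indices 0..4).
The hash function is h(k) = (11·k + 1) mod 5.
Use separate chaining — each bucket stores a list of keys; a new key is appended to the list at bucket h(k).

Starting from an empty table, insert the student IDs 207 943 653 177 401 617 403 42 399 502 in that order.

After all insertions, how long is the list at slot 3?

5

207 → bucket 3
943 → bucket 4
653 → bucket 4 (collision)
177 → bucket 3 (collision)
401 → bucket 2
617 → bucket 3 (collision)
403 → bucket 4 (collision)
42 → bucket 3 (collision)
399 → bucket 0
502 → bucket 3 (collision)
Final buckets:
0: 399
1: —
2: 401
3: 207 -> 177 -> 617 -> 42 -> 502
4: 943 -> 653 -> 403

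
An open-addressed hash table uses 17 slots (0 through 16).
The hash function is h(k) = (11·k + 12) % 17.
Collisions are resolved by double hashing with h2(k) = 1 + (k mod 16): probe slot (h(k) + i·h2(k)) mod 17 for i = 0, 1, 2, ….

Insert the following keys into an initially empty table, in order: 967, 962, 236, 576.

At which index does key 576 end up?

8

Insert 967: h=7, slot 7 empty => index 7.
Insert 962: h=3, slot 3 empty => index 3.
Insert 236: h=7, h2=13, slots 7,3 occupied => index 16.
Insert 576: h=7, h2=1, slot 7 occupied => index 8.
Table: [∅, ∅, ∅, 962, ∅, ∅, ∅, 967, 576, ∅, ∅, ∅, ∅, ∅, ∅, ∅, 236]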